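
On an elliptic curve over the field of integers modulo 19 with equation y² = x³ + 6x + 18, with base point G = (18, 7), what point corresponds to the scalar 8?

Repeated addition: build up to 8G.
2G: tangent at (18, 7): λ = (3·18² + 6)/(2·7) ≡ 9/14. 14⁻¹ ≡ 15 (mod 19) since 14·15 = 210 ≡ 1, so λ ≡ 9·15 ≡ 2.
  x = λ² - 18 - 18 = 4 - 36 ≡ 6; y = λ·(18 - 6) - 7 ≡ 17. → (6, 17)
3G: (6, 17) + (18, 7). λ = (7 - 17)/(18 - 6) ≡ 9/12 mod 19. 12⁻¹ ≡ 8 (mod 19), so λ ≡ 15.
  x = λ² - 6 - 18 = 225 - 24 ≡ 11; y = λ·(6 - 11) - 17 ≡ 3. → (11, 3)
4G: (11, 3) + (18, 7). λ = (7 - 3)/(18 - 11) ≡ 4/7 mod 19. 7⁻¹ ≡ 11 (mod 19) since 7·11 = 77 ≡ 1, so λ ≡ 6.
  x = λ² - 11 - 18 = 36 - 29 ≡ 7; y = λ·(11 - 7) - 3 ≡ 2. → (7, 2)
5G: (7, 2) + (18, 7). λ = (7 - 2)/(18 - 7) ≡ 5/11 mod 19. 11⁻¹ ≡ 7 (mod 19), so λ ≡ 16.
  x = λ² - 7 - 18 = 256 - 25 ≡ 3; y = λ·(7 - 3) - 2 ≡ 5. → (3, 5)
6G: (3, 5) + (18, 7). λ = (7 - 5)/(18 - 3) ≡ 2/15 mod 19. 15⁻¹ ≡ 14 (mod 19), so λ ≡ 9.
  x = λ² - 3 - 18 = 81 - 21 ≡ 3; y = λ·(3 - 3) - 5 ≡ 14. → (3, 14)
7G: (3, 14) + (18, 7). λ = (7 - 14)/(18 - 3) ≡ 12/15 mod 19. 15⁻¹ ≡ 14 (mod 19), so λ ≡ 16.
  x = λ² - 3 - 18 = 256 - 21 ≡ 7; y = λ·(3 - 7) - 14 ≡ 17. → (7, 17)
8G: (7, 17) + (18, 7). λ = (7 - 17)/(18 - 7) ≡ 9/11 mod 19. 11⁻¹ ≡ 7 (mod 19) since 11·7 = 77 ≡ 1, so λ ≡ 6.
  x = λ² - 7 - 18 = 36 - 25 ≡ 11; y = λ·(7 - 11) - 17 ≡ 16. → (11, 16)

(11, 16)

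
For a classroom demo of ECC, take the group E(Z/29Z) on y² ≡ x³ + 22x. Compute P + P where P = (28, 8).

(22, 5)

tangent at (28, 8): λ = (3·28² + 22)/(2·8) ≡ 25/16. 16⁻¹ ≡ 20 (mod 29), so λ ≡ 25·20 ≡ 7.
  x = λ² - 28 - 28 = 49 - 56 ≡ 22; y = λ·(28 - 22) - 8 ≡ 5. → (22, 5)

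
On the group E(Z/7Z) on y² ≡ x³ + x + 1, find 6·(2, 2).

Write Q = (2, 2).
Double-and-add on 6 = (110)₂. Start with Q = (2, 2) for the leading 1-bit.
double: tangent at (2, 2): λ = (3·2² + 1)/(2·2) ≡ 6/4. 4⁻¹ ≡ 2 (mod 7) since 4·2 = 8 ≡ 1, so λ ≡ 6·2 ≡ 5.
  x = λ² - 2 - 2 = 25 - 4 ≡ 0; y = λ·(2 - 0) - 2 ≡ 1. → (0, 1)
add Q: (0, 1) + (2, 2). λ = (2 - 1)/(2 - 0) ≡ 1/2 mod 7. 2⁻¹ ≡ 4 (mod 7) since 2·4 = 8 ≡ 1, so λ ≡ 4.
  x = λ² - 0 - 2 = 16 - 2 ≡ 0; y = λ·(0 - 0) - 1 ≡ 6. → (0, 6)
double: tangent at (0, 6): λ = (3·0² + 1)/(2·6) ≡ 1/5. 5⁻¹ ≡ 3 (mod 7), so λ ≡ 1·3 ≡ 3.
  x = λ² - 0 - 0 = 9 - 0 ≡ 2; y = λ·(0 - 2) - 6 ≡ 2. → (2, 2)

(2, 2)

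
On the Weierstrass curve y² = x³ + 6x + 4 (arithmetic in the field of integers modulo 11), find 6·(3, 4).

(6, 6)

Write G = (3, 4).
Repeated addition: build up to 6G.
2G: tangent at (3, 4): λ = (3·3² + 6)/(2·4) ≡ 0/8. 8⁻¹ ≡ 7 (mod 11), so λ ≡ 0·7 ≡ 0.
  x = λ² - 3 - 3 = 0 - 6 ≡ 5; y = λ·(3 - 5) - 4 ≡ 7. → (5, 7)
3G: (5, 7) + (3, 4). λ = (4 - 7)/(3 - 5) ≡ 8/9 mod 11. 9⁻¹ ≡ 5 (mod 11), so λ ≡ 7.
  x = λ² - 5 - 3 = 49 - 8 ≡ 8; y = λ·(5 - 8) - 7 ≡ 5. → (8, 5)
4G: (8, 5) + (3, 4). λ = (4 - 5)/(3 - 8) ≡ 10/6 mod 11. 6⁻¹ ≡ 2 (mod 11) since 6·2 = 12 ≡ 1, so λ ≡ 9.
  x = λ² - 8 - 3 = 81 - 11 ≡ 4; y = λ·(8 - 4) - 5 ≡ 9. → (4, 9)
5G: (4, 9) + (3, 4). λ = (4 - 9)/(3 - 4) ≡ 6/10 mod 11. 10⁻¹ ≡ 10 (mod 11) since 10·10 = 100 ≡ 1, so λ ≡ 5.
  x = λ² - 4 - 3 = 25 - 7 ≡ 7; y = λ·(4 - 7) - 9 ≡ 9. → (7, 9)
6G: (7, 9) + (3, 4). λ = (4 - 9)/(3 - 7) ≡ 6/7 mod 11. 7⁻¹ ≡ 8 (mod 11) since 7·8 = 56 ≡ 1, so λ ≡ 4.
  x = λ² - 7 - 3 = 16 - 10 ≡ 6; y = λ·(7 - 6) - 9 ≡ 6. → (6, 6)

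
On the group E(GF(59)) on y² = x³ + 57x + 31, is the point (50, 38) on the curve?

yes

y² = 38² ≡ 28; x³ + 57x + 31 = 127881 ≡ 28 (mod 59). 28 = 28.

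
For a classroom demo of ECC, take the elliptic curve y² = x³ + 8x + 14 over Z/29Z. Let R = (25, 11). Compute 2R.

tangent at (25, 11): λ = (3·25² + 8)/(2·11) ≡ 27/22. 22⁻¹ ≡ 4 (mod 29), so λ ≡ 27·4 ≡ 21.
  x = λ² - 25 - 25 = 441 - 50 ≡ 14; y = λ·(25 - 14) - 11 ≡ 17. → (14, 17)

(14, 17)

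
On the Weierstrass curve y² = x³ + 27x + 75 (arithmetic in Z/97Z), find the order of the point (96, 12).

2P: tangent at (96, 12): λ = (3·96² + 27)/(2·12) ≡ 30/24. 24⁻¹ ≡ 93 (mod 97), so λ ≡ 30·93 ≡ 74.
  x = λ² - 96 - 96 = 5476 - 192 ≡ 46; y = λ·(96 - 46) - 12 ≡ 2. → (46, 2)
3P: (46, 2) + (96, 12). λ = (12 - 2)/(96 - 46) ≡ 10/50 mod 97. 50⁻¹ ≡ 33 (mod 97) since 50·33 = 1650 ≡ 1, so λ ≡ 39.
  x = λ² - 46 - 96 = 1521 - 142 ≡ 21; y = λ·(46 - 21) - 2 ≡ 3. → (21, 3)
4P: (21, 3) + (96, 12). λ = (12 - 3)/(96 - 21) ≡ 9/75 mod 97. 75⁻¹ ≡ 22 (mod 97) since 75·22 = 1650 ≡ 1, so λ ≡ 4.
  x = λ² - 21 - 96 = 16 - 117 ≡ 93; y = λ·(21 - 93) - 3 ≡ 0. → (93, 0)
5P: (93, 0) + (96, 12). λ = (12 - 0)/(96 - 93) ≡ 12/3 mod 97. 3⁻¹ ≡ 65 (mod 97), so λ ≡ 4.
  x = λ² - 93 - 96 = 16 - 189 ≡ 21; y = λ·(93 - 21) - 0 ≡ 94. → (21, 94)
6P: (21, 94) + (96, 12). λ = (12 - 94)/(96 - 21) ≡ 15/75 mod 97. 75⁻¹ ≡ 22 (mod 97), so λ ≡ 39.
  x = λ² - 21 - 96 = 1521 - 117 ≡ 46; y = λ·(21 - 46) - 94 ≡ 95. → (46, 95)
7P: (46, 95) + (96, 12). λ = (12 - 95)/(96 - 46) ≡ 14/50 mod 97. 50⁻¹ ≡ 33 (mod 97) since 50·33 = 1650 ≡ 1, so λ ≡ 74.
  x = λ² - 46 - 96 = 5476 - 142 ≡ 96; y = λ·(46 - 96) - 95 ≡ 85. → (96, 85)
8P: (96, 85) + (96, 12): same x and y₁ ≡ -y₂, so the sum is the point at infinity.
8P = the point at infinity, so the order is 8.

8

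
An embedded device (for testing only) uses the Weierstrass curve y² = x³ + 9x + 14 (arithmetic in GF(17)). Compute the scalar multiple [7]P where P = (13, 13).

(10, 13)

Repeated addition: build up to 7P.
2P: tangent at (13, 13): λ = (3·13² + 9)/(2·13) ≡ 6/9. 9⁻¹ ≡ 2 (mod 17), so λ ≡ 6·2 ≡ 12.
  x = λ² - 13 - 13 = 144 - 26 ≡ 16; y = λ·(13 - 16) - 13 ≡ 2. → (16, 2)
3P: (16, 2) + (13, 13). λ = (13 - 2)/(13 - 16) ≡ 11/14 mod 17. 14⁻¹ ≡ 11 (mod 17), so λ ≡ 2.
  x = λ² - 16 - 13 = 4 - 29 ≡ 9; y = λ·(16 - 9) - 2 ≡ 12. → (9, 12)
4P: (9, 12) + (13, 13). λ = (13 - 12)/(13 - 9) ≡ 1/4 mod 17. 4⁻¹ ≡ 13 (mod 17), so λ ≡ 13.
  x = λ² - 9 - 13 = 169 - 22 ≡ 11; y = λ·(9 - 11) - 12 ≡ 13. → (11, 13)
5P: (11, 13) + (13, 13). λ = (13 - 13)/(13 - 11) ≡ 0/2 mod 17. 2⁻¹ ≡ 9 (mod 17), so λ ≡ 0.
  x = λ² - 11 - 13 = 0 - 24 ≡ 10; y = λ·(11 - 10) - 13 ≡ 4. → (10, 4)
6P: (10, 4) + (13, 13). λ = (13 - 4)/(13 - 10) ≡ 9/3 mod 17. 3⁻¹ ≡ 6 (mod 17), so λ ≡ 3.
  x = λ² - 10 - 13 = 9 - 23 ≡ 3; y = λ·(10 - 3) - 4 ≡ 0. → (3, 0)
7P: (3, 0) + (13, 13). λ = (13 - 0)/(13 - 3) ≡ 13/10 mod 17. 10⁻¹ ≡ 12 (mod 17), so λ ≡ 3.
  x = λ² - 3 - 13 = 9 - 16 ≡ 10; y = λ·(3 - 10) - 0 ≡ 13. → (10, 13)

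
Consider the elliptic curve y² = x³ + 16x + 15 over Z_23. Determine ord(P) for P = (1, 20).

3

2P: tangent at (1, 20): λ = (3·1² + 16)/(2·20) ≡ 19/17. 17⁻¹ ≡ 19 (mod 23), so λ ≡ 19·19 ≡ 16.
  x = λ² - 1 - 1 = 256 - 2 ≡ 1; y = λ·(1 - 1) - 20 ≡ 3. → (1, 3)
3P: (1, 3) + (1, 20): same x and y₁ ≡ -y₂, so the sum is 𝒪.
3P = 𝒪, so the order is 3.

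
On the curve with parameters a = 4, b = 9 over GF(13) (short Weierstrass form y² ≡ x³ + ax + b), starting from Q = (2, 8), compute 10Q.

O

Double-and-add on 10 = (1010)₂. Start with Q = (2, 8) for the leading 1-bit.
double: tangent at (2, 8): λ = (3·2² + 4)/(2·8) ≡ 3/3. 3⁻¹ ≡ 9 (mod 13), so λ ≡ 3·9 ≡ 1.
  x = λ² - 2 - 2 = 1 - 4 ≡ 10; y = λ·(2 - 10) - 8 ≡ 10. → (10, 10)
double: tangent at (10, 10): λ = (3·10² + 4)/(2·10) ≡ 5/7. 7⁻¹ ≡ 2 (mod 13), so λ ≡ 5·2 ≡ 10.
  x = λ² - 10 - 10 = 100 - 20 ≡ 2; y = λ·(10 - 2) - 10 ≡ 5. → (2, 5)
add Q: (2, 5) + (2, 8): same x and y₁ ≡ -y₂, so the sum is O.
double: O + O = O (identity).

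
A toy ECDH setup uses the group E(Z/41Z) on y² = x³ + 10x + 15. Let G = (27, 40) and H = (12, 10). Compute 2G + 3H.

First 2G:
Repeated addition: build up to 2G.
2G: tangent at (27, 40): λ = (3·27² + 10)/(2·40) ≡ 24/39. 39⁻¹ ≡ 20 (mod 41), so λ ≡ 24·20 ≡ 29.
  x = λ² - 27 - 27 = 841 - 54 ≡ 8; y = λ·(27 - 8) - 40 ≡ 19. → (8, 19)
2G = (8, 19).
Next 3H:
Repeated addition: build up to 3H.
2H: tangent at (12, 10): λ = (3·12² + 10)/(2·10) ≡ 32/20. 20⁻¹ ≡ 39 (mod 41) since 20·39 = 780 ≡ 1, so λ ≡ 32·39 ≡ 18.
  x = λ² - 12 - 12 = 324 - 24 ≡ 13; y = λ·(12 - 13) - 10 ≡ 13. → (13, 13)
3H: (13, 13) + (12, 10). λ = (10 - 13)/(12 - 13) ≡ 38/40 mod 41. 40⁻¹ ≡ 40 (mod 41), so λ ≡ 3.
  x = λ² - 13 - 12 = 9 - 25 ≡ 25; y = λ·(13 - 25) - 13 ≡ 33. → (25, 33)
3H = (25, 33).
Finally 2G + 3H:
(8, 19) + (25, 33). λ = (33 - 19)/(25 - 8) ≡ 14/17 mod 41. 17⁻¹ ≡ 29 (mod 41) since 17·29 = 493 ≡ 1, so λ ≡ 37.
  x = λ² - 8 - 25 = 1369 - 33 ≡ 24; y = λ·(8 - 24) - 19 ≡ 4. → (24, 4)

(24, 4)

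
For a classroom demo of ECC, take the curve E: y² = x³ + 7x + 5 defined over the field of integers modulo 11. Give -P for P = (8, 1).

-(8, 1) = (8, -1 mod 11) = (8, 10).

(8, 10)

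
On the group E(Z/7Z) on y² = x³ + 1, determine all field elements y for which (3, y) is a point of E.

x³ + 0x + 1 = 28 ≡ 0 (mod 7).
Only y = 0 satisfies y² ≡ 0.

0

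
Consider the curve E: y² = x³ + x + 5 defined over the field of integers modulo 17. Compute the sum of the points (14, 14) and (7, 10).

(14, 14) + (7, 10). λ = (10 - 14)/(7 - 14) ≡ 13/10 mod 17. 10⁻¹ ≡ 12 (mod 17), so λ ≡ 3.
  x = λ² - 14 - 7 = 9 - 21 ≡ 5; y = λ·(14 - 5) - 14 ≡ 13. → (5, 13)

(5, 13)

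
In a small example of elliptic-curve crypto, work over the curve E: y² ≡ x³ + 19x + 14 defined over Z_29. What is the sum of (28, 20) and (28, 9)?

The two points share x = 28 and their y-coordinates satisfy 20 + 9 ≡ 0 (mod 29), so they are inverses. Their sum is O.

O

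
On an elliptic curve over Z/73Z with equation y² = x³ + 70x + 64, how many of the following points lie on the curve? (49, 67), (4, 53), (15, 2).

1

(49, 67): 67² ≡ 36, rhs ≡ 36 → on.
(4, 53): 53² ≡ 35, rhs ≡ 43 → off.
(15, 2): 2² ≡ 4, rhs ≡ 36 → off.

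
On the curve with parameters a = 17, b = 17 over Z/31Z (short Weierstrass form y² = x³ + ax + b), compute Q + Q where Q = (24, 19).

(3, 8)

tangent at (24, 19): λ = (3·24² + 17)/(2·19) ≡ 9/7. 7⁻¹ ≡ 9 (mod 31) since 7·9 = 63 ≡ 1, so λ ≡ 9·9 ≡ 19.
  x = λ² - 24 - 24 = 361 - 48 ≡ 3; y = λ·(24 - 3) - 19 ≡ 8. → (3, 8)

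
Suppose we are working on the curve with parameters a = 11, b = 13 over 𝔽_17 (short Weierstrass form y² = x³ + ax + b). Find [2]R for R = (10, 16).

tangent at (10, 16): λ = (3·10² + 11)/(2·16) ≡ 5/15. 15⁻¹ ≡ 8 (mod 17), so λ ≡ 5·8 ≡ 6.
  x = λ² - 10 - 10 = 36 - 20 ≡ 16; y = λ·(10 - 16) - 16 ≡ 16. → (16, 16)

(16, 16)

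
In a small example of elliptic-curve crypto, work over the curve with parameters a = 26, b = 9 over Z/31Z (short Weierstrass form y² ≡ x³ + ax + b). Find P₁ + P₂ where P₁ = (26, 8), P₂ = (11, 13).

(1, 25)

(26, 8) + (11, 13). λ = (13 - 8)/(11 - 26) ≡ 5/16 mod 31. 16⁻¹ ≡ 2 (mod 31), so λ ≡ 10.
  x = λ² - 26 - 11 = 100 - 37 ≡ 1; y = λ·(26 - 1) - 8 ≡ 25. → (1, 25)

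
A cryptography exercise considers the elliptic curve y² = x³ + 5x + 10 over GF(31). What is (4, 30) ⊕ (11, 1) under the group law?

(4, 30) + (11, 1). λ = (1 - 30)/(11 - 4) ≡ 2/7 mod 31. 7⁻¹ ≡ 9 (mod 31) since 7·9 = 63 ≡ 1, so λ ≡ 18.
  x = λ² - 4 - 11 = 324 - 15 ≡ 30; y = λ·(4 - 30) - 30 ≡ 29. → (30, 29)

(30, 29)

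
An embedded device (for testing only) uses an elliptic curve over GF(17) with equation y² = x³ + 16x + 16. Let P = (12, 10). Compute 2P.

(14, 3)

tangent at (12, 10): λ = (3·12² + 16)/(2·10) ≡ 6/3. 3⁻¹ ≡ 6 (mod 17), so λ ≡ 6·6 ≡ 2.
  x = λ² - 12 - 12 = 4 - 24 ≡ 14; y = λ·(12 - 14) - 10 ≡ 3. → (14, 3)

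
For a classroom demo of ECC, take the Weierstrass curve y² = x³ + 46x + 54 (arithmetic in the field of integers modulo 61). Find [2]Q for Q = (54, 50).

tangent at (54, 50): λ = (3·54² + 46)/(2·50) ≡ 10/39. 39⁻¹ ≡ 36 (mod 61), so λ ≡ 10·36 ≡ 55.
  x = λ² - 54 - 54 = 3025 - 108 ≡ 50; y = λ·(54 - 50) - 50 ≡ 48. → (50, 48)

(50, 48)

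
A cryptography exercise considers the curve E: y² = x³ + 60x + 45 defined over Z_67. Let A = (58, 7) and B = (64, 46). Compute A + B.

(58, 7) + (64, 46). λ = (46 - 7)/(64 - 58) ≡ 39/6 mod 67. 6⁻¹ ≡ 56 (mod 67) since 6·56 = 336 ≡ 1, so λ ≡ 40.
  x = λ² - 58 - 64 = 1600 - 122 ≡ 4; y = λ·(58 - 4) - 7 ≡ 9. → (4, 9)

(4, 9)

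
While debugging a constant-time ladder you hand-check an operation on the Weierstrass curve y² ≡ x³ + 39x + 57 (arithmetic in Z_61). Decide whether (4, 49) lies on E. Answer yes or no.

no

y² = 49² ≡ 22; x³ + 39x + 57 = 277 ≡ 33 (mod 61). 22 ≠ 33.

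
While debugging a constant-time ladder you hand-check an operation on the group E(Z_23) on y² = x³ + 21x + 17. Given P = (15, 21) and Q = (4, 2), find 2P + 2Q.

First 2P:
Repeated addition: build up to 2P.
2P: tangent at (15, 21): λ = (3·15² + 21)/(2·21) ≡ 6/19. 19⁻¹ ≡ 17 (mod 23), so λ ≡ 6·17 ≡ 10.
  x = λ² - 15 - 15 = 100 - 30 ≡ 1; y = λ·(15 - 1) - 21 ≡ 4. → (1, 4)
2P = (1, 4).
Next 2Q:
Repeated addition: build up to 2Q.
2Q: tangent at (4, 2): λ = (3·4² + 21)/(2·2) ≡ 0/4. 4⁻¹ ≡ 6 (mod 23), so λ ≡ 0·6 ≡ 0.
  x = λ² - 4 - 4 = 0 - 8 ≡ 15; y = λ·(4 - 15) - 2 ≡ 21. → (15, 21)
2Q = (15, 21).
Finally 2P + 2Q:
(1, 4) + (15, 21). λ = (21 - 4)/(15 - 1) ≡ 17/14 mod 23. 14⁻¹ ≡ 5 (mod 23) since 14·5 = 70 ≡ 1, so λ ≡ 16.
  x = λ² - 1 - 15 = 256 - 16 ≡ 10; y = λ·(1 - 10) - 4 ≡ 13. → (10, 13)

(10, 13)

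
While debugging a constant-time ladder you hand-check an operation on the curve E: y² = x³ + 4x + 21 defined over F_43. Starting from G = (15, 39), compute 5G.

Double-and-add on 5 = (101)₂. Start with G = (15, 39) for the leading 1-bit.
double: tangent at (15, 39): λ = (3·15² + 4)/(2·39) ≡ 34/35. 35⁻¹ ≡ 16 (mod 43) since 35·16 = 560 ≡ 1, so λ ≡ 34·16 ≡ 28.
  x = λ² - 15 - 15 = 784 - 30 ≡ 23; y = λ·(15 - 23) - 39 ≡ 38. → (23, 38)
double: tangent at (23, 38): λ = (3·23² + 4)/(2·38) ≡ 0/33. 33⁻¹ ≡ 30 (mod 43) since 33·30 = 990 ≡ 1, so λ ≡ 0·30 ≡ 0.
  x = λ² - 23 - 23 = 0 - 46 ≡ 40; y = λ·(23 - 40) - 38 ≡ 5. → (40, 5)
add G: (40, 5) + (15, 39). λ = (39 - 5)/(15 - 40) ≡ 34/18 mod 43. 18⁻¹ ≡ 12 (mod 43) since 18·12 = 216 ≡ 1, so λ ≡ 21.
  x = λ² - 40 - 15 = 441 - 55 ≡ 42; y = λ·(40 - 42) - 5 ≡ 39. → (42, 39)

(42, 39)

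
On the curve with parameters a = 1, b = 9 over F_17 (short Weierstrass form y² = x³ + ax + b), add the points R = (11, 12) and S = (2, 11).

(11, 12) + (2, 11). λ = (11 - 12)/(2 - 11) ≡ 16/8 mod 17. 8⁻¹ ≡ 15 (mod 17), so λ ≡ 2.
  x = λ² - 11 - 2 = 4 - 13 ≡ 8; y = λ·(11 - 8) - 12 ≡ 11. → (8, 11)

(8, 11)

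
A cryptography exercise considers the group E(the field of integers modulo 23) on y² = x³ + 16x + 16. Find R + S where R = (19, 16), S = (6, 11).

(19, 16) + (6, 11). λ = (11 - 16)/(6 - 19) ≡ 18/10 mod 23. 10⁻¹ ≡ 7 (mod 23), so λ ≡ 11.
  x = λ² - 19 - 6 = 121 - 25 ≡ 4; y = λ·(19 - 4) - 16 ≡ 11. → (4, 11)

(4, 11)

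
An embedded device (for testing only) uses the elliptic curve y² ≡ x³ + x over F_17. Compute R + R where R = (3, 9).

(13, 0)

tangent at (3, 9): λ = (3·3² + 1)/(2·9) ≡ 11/1. 1⁻¹ ≡ 1 (mod 17), so λ ≡ 11·1 ≡ 11.
  x = λ² - 3 - 3 = 121 - 6 ≡ 13; y = λ·(3 - 13) - 9 ≡ 0. → (13, 0)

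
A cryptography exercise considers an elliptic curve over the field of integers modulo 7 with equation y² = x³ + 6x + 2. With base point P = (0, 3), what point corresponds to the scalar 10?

Repeated addition: build up to 10P.
2P: tangent at (0, 3): λ = (3·0² + 6)/(2·3) ≡ 6/6. 6⁻¹ ≡ 6 (mod 7), so λ ≡ 6·6 ≡ 1.
  x = λ² - 0 - 0 = 1 - 0 ≡ 1; y = λ·(0 - 1) - 3 ≡ 3. → (1, 3)
3P: (1, 3) + (0, 3). λ = (3 - 3)/(0 - 1) ≡ 0/6 mod 7. 6⁻¹ ≡ 6 (mod 7), so λ ≡ 0.
  x = λ² - 1 - 0 = 0 - 1 ≡ 6; y = λ·(1 - 6) - 3 ≡ 4. → (6, 4)
4P: (6, 4) + (0, 3). λ = (3 - 4)/(0 - 6) ≡ 6/1 mod 7. 1⁻¹ ≡ 1 (mod 7) since 1·1 = 1 ≡ 1, so λ ≡ 6.
  x = λ² - 6 - 0 = 36 - 6 ≡ 2; y = λ·(6 - 2) - 4 ≡ 6. → (2, 6)
5P: (2, 6) + (0, 3). λ = (3 - 6)/(0 - 2) ≡ 4/5 mod 7. 5⁻¹ ≡ 3 (mod 7), so λ ≡ 5.
  x = λ² - 2 - 0 = 25 - 2 ≡ 2; y = λ·(2 - 2) - 6 ≡ 1. → (2, 1)
6P: (2, 1) + (0, 3). λ = (3 - 1)/(0 - 2) ≡ 2/5 mod 7. 5⁻¹ ≡ 3 (mod 7), so λ ≡ 6.
  x = λ² - 2 - 0 = 36 - 2 ≡ 6; y = λ·(2 - 6) - 1 ≡ 3. → (6, 3)
7P: (6, 3) + (0, 3). λ = (3 - 3)/(0 - 6) ≡ 0/1 mod 7. 1⁻¹ ≡ 1 (mod 7) since 1·1 = 1 ≡ 1, so λ ≡ 0.
  x = λ² - 6 - 0 = 0 - 6 ≡ 1; y = λ·(6 - 1) - 3 ≡ 4. → (1, 4)
8P: (1, 4) + (0, 3). λ = (3 - 4)/(0 - 1) ≡ 6/6 mod 7. 6⁻¹ ≡ 6 (mod 7), so λ ≡ 1.
  x = λ² - 1 - 0 = 1 - 1 ≡ 0; y = λ·(1 - 0) - 4 ≡ 4. → (0, 4)
9P: (0, 4) + (0, 3): same x and y₁ ≡ -y₂, so the sum is the point at infinity.
10P: the point at infinity + (0, 3) = (0, 3) (identity).

(0, 3)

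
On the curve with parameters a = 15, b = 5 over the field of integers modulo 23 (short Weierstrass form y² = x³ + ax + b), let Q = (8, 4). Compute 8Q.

(12, 2)

Double-and-add on 8 = (1000)₂. Start with Q = (8, 4) for the leading 1-bit.
double: tangent at (8, 4): λ = (3·8² + 15)/(2·4) ≡ 0/8. 8⁻¹ ≡ 3 (mod 23), so λ ≡ 0·3 ≡ 0.
  x = λ² - 8 - 8 = 0 - 16 ≡ 7; y = λ·(8 - 7) - 4 ≡ 19. → (7, 19)
double: tangent at (7, 19): λ = (3·7² + 15)/(2·19) ≡ 1/15. 15⁻¹ ≡ 20 (mod 23), so λ ≡ 1·20 ≡ 20.
  x = λ² - 7 - 7 = 400 - 14 ≡ 18; y = λ·(7 - 18) - 19 ≡ 14. → (18, 14)
double: tangent at (18, 14): λ = (3·18² + 15)/(2·14) ≡ 21/5. 5⁻¹ ≡ 14 (mod 23) since 5·14 = 70 ≡ 1, so λ ≡ 21·14 ≡ 18.
  x = λ² - 18 - 18 = 324 - 36 ≡ 12; y = λ·(18 - 12) - 14 ≡ 2. → (12, 2)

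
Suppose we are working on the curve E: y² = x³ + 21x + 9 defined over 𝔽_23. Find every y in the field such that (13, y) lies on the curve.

8, 15

x³ + 21x + 9 = 2479 ≡ 18 (mod 23).
Square roots of 18 mod 23: 8 and 15 (since 8² = 64 ≡ 18).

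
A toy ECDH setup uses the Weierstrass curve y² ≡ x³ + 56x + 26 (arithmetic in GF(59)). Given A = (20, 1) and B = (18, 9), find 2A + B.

First 2A:
Repeated addition: build up to 2A.
2A: tangent at (20, 1): λ = (3·20² + 56)/(2·1) ≡ 17/2. 2⁻¹ ≡ 30 (mod 59), so λ ≡ 17·30 ≡ 38.
  x = λ² - 20 - 20 = 1444 - 40 ≡ 47; y = λ·(20 - 47) - 1 ≡ 35. → (47, 35)
2A = (47, 35).
Finally 2A + B:
(47, 35) + (18, 9). λ = (9 - 35)/(18 - 47) ≡ 33/30 mod 59. 30⁻¹ ≡ 2 (mod 59), so λ ≡ 7.
  x = λ² - 47 - 18 = 49 - 65 ≡ 43; y = λ·(47 - 43) - 35 ≡ 52. → (43, 52)

(43, 52)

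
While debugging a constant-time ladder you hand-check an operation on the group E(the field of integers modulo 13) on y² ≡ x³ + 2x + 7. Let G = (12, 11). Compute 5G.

(5, 8)

Double-and-add on 5 = (101)₂. Start with G = (12, 11) for the leading 1-bit.
double: tangent at (12, 11): λ = (3·12² + 2)/(2·11) ≡ 5/9. 9⁻¹ ≡ 3 (mod 13), so λ ≡ 5·3 ≡ 2.
  x = λ² - 12 - 12 = 4 - 24 ≡ 6; y = λ·(12 - 6) - 11 ≡ 1. → (6, 1)
double: tangent at (6, 1): λ = (3·6² + 2)/(2·1) ≡ 6/2. 2⁻¹ ≡ 7 (mod 13), so λ ≡ 6·7 ≡ 3.
  x = λ² - 6 - 6 = 9 - 12 ≡ 10; y = λ·(6 - 10) - 1 ≡ 0. → (10, 0)
add G: (10, 0) + (12, 11). λ = (11 - 0)/(12 - 10) ≡ 11/2 mod 13. 2⁻¹ ≡ 7 (mod 13), so λ ≡ 12.
  x = λ² - 10 - 12 = 144 - 22 ≡ 5; y = λ·(10 - 5) - 0 ≡ 8. → (5, 8)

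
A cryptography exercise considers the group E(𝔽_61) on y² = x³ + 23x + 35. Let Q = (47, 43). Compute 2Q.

tangent at (47, 43): λ = (3·47² + 23)/(2·43) ≡ 1/25. 25⁻¹ ≡ 22 (mod 61) since 25·22 = 550 ≡ 1, so λ ≡ 1·22 ≡ 22.
  x = λ² - 47 - 47 = 484 - 94 ≡ 24; y = λ·(47 - 24) - 43 ≡ 36. → (24, 36)

(24, 36)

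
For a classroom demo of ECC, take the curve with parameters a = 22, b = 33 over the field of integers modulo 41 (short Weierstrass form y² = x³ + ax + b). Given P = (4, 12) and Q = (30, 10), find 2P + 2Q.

First 2P:
Repeated addition: build up to 2P.
2P: tangent at (4, 12): λ = (3·4² + 22)/(2·12) ≡ 29/24. 24⁻¹ ≡ 12 (mod 41), so λ ≡ 29·12 ≡ 20.
  x = λ² - 4 - 4 = 400 - 8 ≡ 23; y = λ·(4 - 23) - 12 ≡ 18. → (23, 18)
2P = (23, 18).
Next 2Q:
Repeated addition: build up to 2Q.
2Q: tangent at (30, 10): λ = (3·30² + 22)/(2·10) ≡ 16/20. 20⁻¹ ≡ 39 (mod 41), so λ ≡ 16·39 ≡ 9.
  x = λ² - 30 - 30 = 81 - 60 ≡ 21; y = λ·(30 - 21) - 10 ≡ 30. → (21, 30)
2Q = (21, 30).
Finally 2P + 2Q:
(23, 18) + (21, 30). λ = (30 - 18)/(21 - 23) ≡ 12/39 mod 41. 39⁻¹ ≡ 20 (mod 41), so λ ≡ 35.
  x = λ² - 23 - 21 = 1225 - 44 ≡ 33; y = λ·(23 - 33) - 18 ≡ 1. → (33, 1)

(33, 1)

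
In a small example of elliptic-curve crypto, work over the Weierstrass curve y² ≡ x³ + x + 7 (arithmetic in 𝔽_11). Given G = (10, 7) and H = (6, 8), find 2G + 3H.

First 2G:
Repeated addition: build up to 2G.
2G: tangent at (10, 7): λ = (3·10² + 1)/(2·7) ≡ 4/3. 3⁻¹ ≡ 4 (mod 11), so λ ≡ 4·4 ≡ 5.
  x = λ² - 10 - 10 = 25 - 20 ≡ 5; y = λ·(10 - 5) - 7 ≡ 7. → (5, 7)
2G = (5, 7).
Next 3H:
Repeated addition: build up to 3H.
2H: tangent at (6, 8): λ = (3·6² + 1)/(2·8) ≡ 10/5. 5⁻¹ ≡ 9 (mod 11) since 5·9 = 45 ≡ 1, so λ ≡ 10·9 ≡ 2.
  x = λ² - 6 - 6 = 4 - 12 ≡ 3; y = λ·(6 - 3) - 8 ≡ 9. → (3, 9)
3H: (3, 9) + (6, 8). λ = (8 - 9)/(6 - 3) ≡ 10/3 mod 11. 3⁻¹ ≡ 4 (mod 11) since 3·4 = 12 ≡ 1, so λ ≡ 7.
  x = λ² - 3 - 6 = 49 - 9 ≡ 7; y = λ·(3 - 7) - 9 ≡ 7. → (7, 7)
3H = (7, 7).
Finally 2G + 3H:
(5, 7) + (7, 7). λ = (7 - 7)/(7 - 5) ≡ 0/2 mod 11. 2⁻¹ ≡ 6 (mod 11), so λ ≡ 0.
  x = λ² - 5 - 7 = 0 - 12 ≡ 10; y = λ·(5 - 10) - 7 ≡ 4. → (10, 4)

(10, 4)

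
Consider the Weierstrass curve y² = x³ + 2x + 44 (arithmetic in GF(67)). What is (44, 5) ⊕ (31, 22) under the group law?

(6, 2)

(44, 5) + (31, 22). λ = (22 - 5)/(31 - 44) ≡ 17/54 mod 67. 54⁻¹ ≡ 36 (mod 67), so λ ≡ 9.
  x = λ² - 44 - 31 = 81 - 75 ≡ 6; y = λ·(44 - 6) - 5 ≡ 2. → (6, 2)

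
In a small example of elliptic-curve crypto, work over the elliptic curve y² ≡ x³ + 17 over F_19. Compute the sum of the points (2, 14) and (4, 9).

(2, 14) + (4, 9). λ = (9 - 14)/(4 - 2) ≡ 14/2 mod 19. 2⁻¹ ≡ 10 (mod 19), so λ ≡ 7.
  x = λ² - 2 - 4 = 49 - 6 ≡ 5; y = λ·(2 - 5) - 14 ≡ 3. → (5, 3)

(5, 3)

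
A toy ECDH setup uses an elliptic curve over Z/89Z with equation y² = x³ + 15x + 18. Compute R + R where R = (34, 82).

tangent at (34, 82): λ = (3·34² + 15)/(2·82) ≡ 12/75. 75⁻¹ ≡ 19 (mod 89) since 75·19 = 1425 ≡ 1, so λ ≡ 12·19 ≡ 50.
  x = λ² - 34 - 34 = 2500 - 68 ≡ 29; y = λ·(34 - 29) - 82 ≡ 79. → (29, 79)

(29, 79)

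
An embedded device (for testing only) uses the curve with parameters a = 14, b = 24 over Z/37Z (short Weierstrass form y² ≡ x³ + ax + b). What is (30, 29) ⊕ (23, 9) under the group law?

(30, 29) + (23, 9). λ = (9 - 29)/(23 - 30) ≡ 17/30 mod 37. 30⁻¹ ≡ 21 (mod 37), so λ ≡ 24.
  x = λ² - 30 - 23 = 576 - 53 ≡ 5; y = λ·(30 - 5) - 29 ≡ 16. → (5, 16)

(5, 16)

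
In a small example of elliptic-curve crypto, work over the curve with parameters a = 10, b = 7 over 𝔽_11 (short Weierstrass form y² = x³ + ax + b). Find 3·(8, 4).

Write G = (8, 4).
Repeated addition: build up to 3G.
2G: tangent at (8, 4): λ = (3·8² + 10)/(2·4) ≡ 4/8. 8⁻¹ ≡ 7 (mod 11) since 8·7 = 56 ≡ 1, so λ ≡ 4·7 ≡ 6.
  x = λ² - 8 - 8 = 36 - 16 ≡ 9; y = λ·(8 - 9) - 4 ≡ 1. → (9, 1)
3G: (9, 1) + (8, 4). λ = (4 - 1)/(8 - 9) ≡ 3/10 mod 11. 10⁻¹ ≡ 10 (mod 11), so λ ≡ 8.
  x = λ² - 9 - 8 = 64 - 17 ≡ 3; y = λ·(9 - 3) - 1 ≡ 3. → (3, 3)

(3, 3)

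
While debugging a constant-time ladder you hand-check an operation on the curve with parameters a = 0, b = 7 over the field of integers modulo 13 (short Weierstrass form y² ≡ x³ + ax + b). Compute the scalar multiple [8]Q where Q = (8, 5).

Repeated addition: build up to 8Q.
2Q: tangent at (8, 5): λ = (3·8² + 0)/(2·5) ≡ 10/10. 10⁻¹ ≡ 4 (mod 13) since 10·4 = 40 ≡ 1, so λ ≡ 10·4 ≡ 1.
  x = λ² - 8 - 8 = 1 - 16 ≡ 11; y = λ·(8 - 11) - 5 ≡ 5. → (11, 5)
3Q: (11, 5) + (8, 5). λ = (5 - 5)/(8 - 11) ≡ 0/10 mod 13. 10⁻¹ ≡ 4 (mod 13) since 10·4 = 40 ≡ 1, so λ ≡ 0.
  x = λ² - 11 - 8 = 0 - 19 ≡ 7; y = λ·(11 - 7) - 5 ≡ 8. → (7, 8)
4Q: (7, 8) + (8, 5). λ = (5 - 8)/(8 - 7) ≡ 10/1 mod 13. 1⁻¹ ≡ 1 (mod 13), so λ ≡ 10.
  x = λ² - 7 - 8 = 100 - 15 ≡ 7; y = λ·(7 - 7) - 8 ≡ 5. → (7, 5)
5Q: (7, 5) + (8, 5). λ = (5 - 5)/(8 - 7) ≡ 0/1 mod 13. 1⁻¹ ≡ 1 (mod 13) since 1·1 = 1 ≡ 1, so λ ≡ 0.
  x = λ² - 7 - 8 = 0 - 15 ≡ 11; y = λ·(7 - 11) - 5 ≡ 8. → (11, 8)
6Q: (11, 8) + (8, 5). λ = (5 - 8)/(8 - 11) ≡ 10/10 mod 13. 10⁻¹ ≡ 4 (mod 13), so λ ≡ 1.
  x = λ² - 11 - 8 = 1 - 19 ≡ 8; y = λ·(11 - 8) - 8 ≡ 8. → (8, 8)
7Q: (8, 8) + (8, 5): same x and y₁ ≡ -y₂, so the sum is the point at infinity.
8Q: the point at infinity + (8, 5) = (8, 5) (identity).

(8, 5)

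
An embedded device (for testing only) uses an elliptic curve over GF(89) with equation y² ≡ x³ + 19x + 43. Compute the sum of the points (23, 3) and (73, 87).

(23, 3) + (73, 87). λ = (87 - 3)/(73 - 23) ≡ 84/50 mod 89. 50⁻¹ ≡ 73 (mod 89), so λ ≡ 80.
  x = λ² - 23 - 73 = 6400 - 96 ≡ 74; y = λ·(23 - 74) - 3 ≡ 11. → (74, 11)

(74, 11)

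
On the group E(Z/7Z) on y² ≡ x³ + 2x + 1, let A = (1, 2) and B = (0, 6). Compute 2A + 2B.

First 2A:
Repeated addition: build up to 2A.
2A: tangent at (1, 2): λ = (3·1² + 2)/(2·2) ≡ 5/4. 4⁻¹ ≡ 2 (mod 7), so λ ≡ 5·2 ≡ 3.
  x = λ² - 1 - 1 = 9 - 2 ≡ 0; y = λ·(1 - 0) - 2 ≡ 1. → (0, 1)
2A = (0, 1).
Next 2B:
Repeated addition: build up to 2B.
2B: tangent at (0, 6): λ = (3·0² + 2)/(2·6) ≡ 2/5. 5⁻¹ ≡ 3 (mod 7), so λ ≡ 2·3 ≡ 6.
  x = λ² - 0 - 0 = 36 - 0 ≡ 1; y = λ·(0 - 1) - 6 ≡ 2. → (1, 2)
2B = (1, 2).
Finally 2A + 2B:
(0, 1) + (1, 2). λ = (2 - 1)/(1 - 0) ≡ 1/1 mod 7. 1⁻¹ ≡ 1 (mod 7), so λ ≡ 1.
  x = λ² - 0 - 1 = 1 - 1 ≡ 0; y = λ·(0 - 0) - 1 ≡ 6. → (0, 6)

(0, 6)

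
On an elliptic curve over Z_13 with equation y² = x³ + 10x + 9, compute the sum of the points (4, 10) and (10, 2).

(8, 4)

(4, 10) + (10, 2). λ = (2 - 10)/(10 - 4) ≡ 5/6 mod 13. 6⁻¹ ≡ 11 (mod 13), so λ ≡ 3.
  x = λ² - 4 - 10 = 9 - 14 ≡ 8; y = λ·(4 - 8) - 10 ≡ 4. → (8, 4)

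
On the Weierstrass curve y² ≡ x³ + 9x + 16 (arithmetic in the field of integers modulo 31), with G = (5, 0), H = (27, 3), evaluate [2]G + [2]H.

First 2G:
Repeated addition: build up to 2G.
2G: (5, 0) + (5, 0): same x and y₁ ≡ -y₂, so the sum is O.
2G = O.
Next 2H:
Repeated addition: build up to 2H.
2H: tangent at (27, 3): λ = (3·27² + 9)/(2·3) ≡ 26/6. 6⁻¹ ≡ 26 (mod 31) since 6·26 = 156 ≡ 1, so λ ≡ 26·26 ≡ 25.
  x = λ² - 27 - 27 = 625 - 54 ≡ 13; y = λ·(27 - 13) - 3 ≡ 6. → (13, 6)
2H = (13, 6).
Finally 2G + 2H:
O + (13, 6) = (13, 6) (identity).

(13, 6)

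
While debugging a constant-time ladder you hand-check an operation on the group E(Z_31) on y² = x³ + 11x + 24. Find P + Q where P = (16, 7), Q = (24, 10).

(11, 22)

(16, 7) + (24, 10). λ = (10 - 7)/(24 - 16) ≡ 3/8 mod 31. 8⁻¹ ≡ 4 (mod 31) since 8·4 = 32 ≡ 1, so λ ≡ 12.
  x = λ² - 16 - 24 = 144 - 40 ≡ 11; y = λ·(16 - 11) - 7 ≡ 22. → (11, 22)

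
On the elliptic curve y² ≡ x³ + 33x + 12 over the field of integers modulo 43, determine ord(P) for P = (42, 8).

2P: tangent at (42, 8): λ = (3·42² + 33)/(2·8) ≡ 36/16. 16⁻¹ ≡ 35 (mod 43), so λ ≡ 36·35 ≡ 13.
  x = λ² - 42 - 42 = 169 - 84 ≡ 42; y = λ·(42 - 42) - 8 ≡ 35. → (42, 35)
3P: (42, 35) + (42, 8): same x and y₁ ≡ -y₂, so the sum is O.
3P = O, so the order is 3.

3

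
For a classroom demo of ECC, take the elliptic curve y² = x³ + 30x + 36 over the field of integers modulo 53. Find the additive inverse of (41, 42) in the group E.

(41, 11)

-(41, 42) = (41, -42 mod 53) = (41, 11).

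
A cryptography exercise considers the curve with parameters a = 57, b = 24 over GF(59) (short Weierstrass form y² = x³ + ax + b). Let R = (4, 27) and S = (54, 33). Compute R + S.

(8, 15)

(4, 27) + (54, 33). λ = (33 - 27)/(54 - 4) ≡ 6/50 mod 59. 50⁻¹ ≡ 13 (mod 59), so λ ≡ 19.
  x = λ² - 4 - 54 = 361 - 58 ≡ 8; y = λ·(4 - 8) - 27 ≡ 15. → (8, 15)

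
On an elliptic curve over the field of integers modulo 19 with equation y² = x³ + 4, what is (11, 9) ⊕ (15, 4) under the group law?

(11, 9) + (15, 4). λ = (4 - 9)/(15 - 11) ≡ 14/4 mod 19. 4⁻¹ ≡ 5 (mod 19) since 4·5 = 20 ≡ 1, so λ ≡ 13.
  x = λ² - 11 - 15 = 169 - 26 ≡ 10; y = λ·(11 - 10) - 9 ≡ 4. → (10, 4)

(10, 4)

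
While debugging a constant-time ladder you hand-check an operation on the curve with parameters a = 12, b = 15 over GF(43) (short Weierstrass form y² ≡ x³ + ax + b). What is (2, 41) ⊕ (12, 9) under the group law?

(2, 41) + (12, 9). λ = (9 - 41)/(12 - 2) ≡ 11/10 mod 43. 10⁻¹ ≡ 13 (mod 43), so λ ≡ 14.
  x = λ² - 2 - 12 = 196 - 14 ≡ 10; y = λ·(2 - 10) - 41 ≡ 19. → (10, 19)

(10, 19)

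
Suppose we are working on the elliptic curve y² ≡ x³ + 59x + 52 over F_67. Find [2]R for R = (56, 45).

tangent at (56, 45): λ = (3·56² + 59)/(2·45) ≡ 20/23. 23⁻¹ ≡ 35 (mod 67), so λ ≡ 20·35 ≡ 30.
  x = λ² - 56 - 56 = 900 - 112 ≡ 51; y = λ·(56 - 51) - 45 ≡ 38. → (51, 38)

(51, 38)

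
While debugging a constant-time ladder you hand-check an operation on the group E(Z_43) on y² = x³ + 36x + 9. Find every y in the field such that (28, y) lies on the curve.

none

x³ + 36x + 9 = 22969 ≡ 7 (mod 43).
7 is a non-residue mod 43; no y exists.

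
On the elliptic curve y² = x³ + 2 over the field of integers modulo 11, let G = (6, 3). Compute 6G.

Double-and-add on 6 = (110)₂. Start with G = (6, 3) for the leading 1-bit.
double: tangent at (6, 3): λ = (3·6² + 0)/(2·3) ≡ 9/6. 6⁻¹ ≡ 2 (mod 11), so λ ≡ 9·2 ≡ 7.
  x = λ² - 6 - 6 = 49 - 12 ≡ 4; y = λ·(6 - 4) - 3 ≡ 0. → (4, 0)
add G: (4, 0) + (6, 3). λ = (3 - 0)/(6 - 4) ≡ 3/2 mod 11. 2⁻¹ ≡ 6 (mod 11), so λ ≡ 7.
  x = λ² - 4 - 6 = 49 - 10 ≡ 6; y = λ·(4 - 6) - 0 ≡ 8. → (6, 8)
double: tangent at (6, 8): λ = (3·6² + 0)/(2·8) ≡ 9/5. 5⁻¹ ≡ 9 (mod 11), so λ ≡ 9·9 ≡ 4.
  x = λ² - 6 - 6 = 16 - 12 ≡ 4; y = λ·(6 - 4) - 8 ≡ 0. → (4, 0)

(4, 0)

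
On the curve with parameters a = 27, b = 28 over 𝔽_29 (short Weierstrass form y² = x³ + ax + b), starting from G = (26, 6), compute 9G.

(13, 13)

Repeated addition: build up to 9G.
2G: tangent at (26, 6): λ = (3·26² + 27)/(2·6) ≡ 25/12. 12⁻¹ ≡ 17 (mod 29), so λ ≡ 25·17 ≡ 19.
  x = λ² - 26 - 26 = 361 - 52 ≡ 19; y = λ·(26 - 19) - 6 ≡ 11. → (19, 11)
3G: (19, 11) + (26, 6). λ = (6 - 11)/(26 - 19) ≡ 24/7 mod 29. 7⁻¹ ≡ 25 (mod 29), so λ ≡ 20.
  x = λ² - 19 - 26 = 400 - 45 ≡ 7; y = λ·(19 - 7) - 11 ≡ 26. → (7, 26)
4G: (7, 26) + (26, 6). λ = (6 - 26)/(26 - 7) ≡ 9/19 mod 29. 19⁻¹ ≡ 26 (mod 29) since 19·26 = 494 ≡ 1, so λ ≡ 2.
  x = λ² - 7 - 26 = 4 - 33 ≡ 0; y = λ·(7 - 0) - 26 ≡ 17. → (0, 17)
5G: (0, 17) + (26, 6). λ = (6 - 17)/(26 - 0) ≡ 18/26 mod 29. 26⁻¹ ≡ 19 (mod 29), so λ ≡ 23.
  x = λ² - 0 - 26 = 529 - 26 ≡ 10; y = λ·(0 - 10) - 17 ≡ 14. → (10, 14)
6G: (10, 14) + (26, 6). λ = (6 - 14)/(26 - 10) ≡ 21/16 mod 29. 16⁻¹ ≡ 20 (mod 29), so λ ≡ 14.
  x = λ² - 10 - 26 = 196 - 36 ≡ 15; y = λ·(10 - 15) - 14 ≡ 3. → (15, 3)
7G: (15, 3) + (26, 6). λ = (6 - 3)/(26 - 15) ≡ 3/11 mod 29. 11⁻¹ ≡ 8 (mod 29) since 11·8 = 88 ≡ 1, so λ ≡ 24.
  x = λ² - 15 - 26 = 576 - 41 ≡ 13; y = λ·(15 - 13) - 3 ≡ 16. → (13, 16)
8G: (13, 16) + (26, 6). λ = (6 - 16)/(26 - 13) ≡ 19/13 mod 29. 13⁻¹ ≡ 9 (mod 29), so λ ≡ 26.
  x = λ² - 13 - 26 = 676 - 39 ≡ 28; y = λ·(13 - 28) - 16 ≡ 0. → (28, 0)
9G: (28, 0) + (26, 6). λ = (6 - 0)/(26 - 28) ≡ 6/27 mod 29. 27⁻¹ ≡ 14 (mod 29) since 27·14 = 378 ≡ 1, so λ ≡ 26.
  x = λ² - 28 - 26 = 676 - 54 ≡ 13; y = λ·(28 - 13) - 0 ≡ 13. → (13, 13)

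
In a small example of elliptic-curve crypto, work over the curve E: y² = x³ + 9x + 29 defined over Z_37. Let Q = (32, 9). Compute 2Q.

(3, 3)

tangent at (32, 9): λ = (3·32² + 9)/(2·9) ≡ 10/18. 18⁻¹ ≡ 35 (mod 37), so λ ≡ 10·35 ≡ 17.
  x = λ² - 32 - 32 = 289 - 64 ≡ 3; y = λ·(32 - 3) - 9 ≡ 3. → (3, 3)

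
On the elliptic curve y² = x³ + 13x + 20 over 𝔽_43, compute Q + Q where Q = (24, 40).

tangent at (24, 40): λ = (3·24² + 13)/(2·40) ≡ 21/37. 37⁻¹ ≡ 7 (mod 43), so λ ≡ 21·7 ≡ 18.
  x = λ² - 24 - 24 = 324 - 48 ≡ 18; y = λ·(24 - 18) - 40 ≡ 25. → (18, 25)

(18, 25)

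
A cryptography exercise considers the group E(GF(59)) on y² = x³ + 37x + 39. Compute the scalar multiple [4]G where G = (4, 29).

(49, 12)

Repeated addition: build up to 4G.
2G: tangent at (4, 29): λ = (3·4² + 37)/(2·29) ≡ 26/58. 58⁻¹ ≡ 58 (mod 59), so λ ≡ 26·58 ≡ 33.
  x = λ² - 4 - 4 = 1089 - 8 ≡ 19; y = λ·(4 - 19) - 29 ≡ 7. → (19, 7)
3G: (19, 7) + (4, 29). λ = (29 - 7)/(4 - 19) ≡ 22/44 mod 59. 44⁻¹ ≡ 55 (mod 59), so λ ≡ 30.
  x = λ² - 19 - 4 = 900 - 23 ≡ 51; y = λ·(19 - 51) - 7 ≡ 36. → (51, 36)
4G: (51, 36) + (4, 29). λ = (29 - 36)/(4 - 51) ≡ 52/12 mod 59. 12⁻¹ ≡ 5 (mod 59) since 12·5 = 60 ≡ 1, so λ ≡ 24.
  x = λ² - 51 - 4 = 576 - 55 ≡ 49; y = λ·(51 - 49) - 36 ≡ 12. → (49, 12)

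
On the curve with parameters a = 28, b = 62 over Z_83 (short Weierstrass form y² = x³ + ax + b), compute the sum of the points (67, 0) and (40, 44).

(67, 0) + (40, 44). λ = (44 - 0)/(40 - 67) ≡ 44/56 mod 83. 56⁻¹ ≡ 43 (mod 83) since 56·43 = 2408 ≡ 1, so λ ≡ 66.
  x = λ² - 67 - 40 = 4356 - 107 ≡ 16; y = λ·(67 - 16) - 0 ≡ 46. → (16, 46)

(16, 46)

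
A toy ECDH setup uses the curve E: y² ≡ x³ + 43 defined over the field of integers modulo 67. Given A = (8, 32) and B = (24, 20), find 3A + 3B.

(24, 20)

First 3A:
Repeated addition: build up to 3A.
2A: tangent at (8, 32): λ = (3·8² + 0)/(2·32) ≡ 58/64. 64⁻¹ ≡ 22 (mod 67) since 64·22 = 1408 ≡ 1, so λ ≡ 58·22 ≡ 3.
  x = λ² - 8 - 8 = 9 - 16 ≡ 60; y = λ·(8 - 60) - 32 ≡ 13. → (60, 13)
3A: (60, 13) + (8, 32). λ = (32 - 13)/(8 - 60) ≡ 19/15 mod 67. 15⁻¹ ≡ 9 (mod 67), so λ ≡ 37.
  x = λ² - 60 - 8 = 1369 - 68 ≡ 28; y = λ·(60 - 28) - 13 ≡ 32. → (28, 32)
3A = (28, 32).
Next 3B:
Repeated addition: build up to 3B.
2B: tangent at (24, 20): λ = (3·24² + 0)/(2·20) ≡ 53/40. 40⁻¹ ≡ 62 (mod 67) since 40·62 = 2480 ≡ 1, so λ ≡ 53·62 ≡ 3.
  x = λ² - 24 - 24 = 9 - 48 ≡ 28; y = λ·(24 - 28) - 20 ≡ 35. → (28, 35)
3B: (28, 35) + (24, 20). λ = (20 - 35)/(24 - 28) ≡ 52/63 mod 67. 63⁻¹ ≡ 50 (mod 67) since 63·50 = 3150 ≡ 1, so λ ≡ 54.
  x = λ² - 28 - 24 = 2916 - 52 ≡ 50; y = λ·(28 - 50) - 35 ≡ 50. → (50, 50)
3B = (50, 50).
Finally 3A + 3B:
(28, 32) + (50, 50). λ = (50 - 32)/(50 - 28) ≡ 18/22 mod 67. 22⁻¹ ≡ 64 (mod 67) since 22·64 = 1408 ≡ 1, so λ ≡ 13.
  x = λ² - 28 - 50 = 169 - 78 ≡ 24; y = λ·(28 - 24) - 32 ≡ 20. → (24, 20)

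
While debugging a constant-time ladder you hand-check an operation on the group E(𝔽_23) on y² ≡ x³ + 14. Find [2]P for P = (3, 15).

(7, 9)

tangent at (3, 15): λ = (3·3² + 0)/(2·15) ≡ 4/7. 7⁻¹ ≡ 10 (mod 23) since 7·10 = 70 ≡ 1, so λ ≡ 4·10 ≡ 17.
  x = λ² - 3 - 3 = 289 - 6 ≡ 7; y = λ·(3 - 7) - 15 ≡ 9. → (7, 9)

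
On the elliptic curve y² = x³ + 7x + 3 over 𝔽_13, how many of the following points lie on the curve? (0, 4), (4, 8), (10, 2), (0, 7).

1

(0, 4): 4² ≡ 3, rhs ≡ 3 → on.
(4, 8): 8² ≡ 12, rhs ≡ 4 → off.
(10, 2): 2² ≡ 4, rhs ≡ 7 → off.
(0, 7): 7² ≡ 10, rhs ≡ 3 → off.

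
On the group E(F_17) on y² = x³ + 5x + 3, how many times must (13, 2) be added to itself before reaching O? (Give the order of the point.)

7

2P: tangent at (13, 2): λ = (3·13² + 5)/(2·2) ≡ 2/4. 4⁻¹ ≡ 13 (mod 17) since 4·13 = 52 ≡ 1, so λ ≡ 2·13 ≡ 9.
  x = λ² - 13 - 13 = 81 - 26 ≡ 4; y = λ·(13 - 4) - 2 ≡ 11. → (4, 11)
3P: (4, 11) + (13, 2). λ = (2 - 11)/(13 - 4) ≡ 8/9 mod 17. 9⁻¹ ≡ 2 (mod 17), so λ ≡ 16.
  x = λ² - 4 - 13 = 256 - 17 ≡ 1; y = λ·(4 - 1) - 11 ≡ 3. → (1, 3)
4P: (1, 3) + (13, 2). λ = (2 - 3)/(13 - 1) ≡ 16/12 mod 17. 12⁻¹ ≡ 10 (mod 17), so λ ≡ 7.
  x = λ² - 1 - 13 = 49 - 14 ≡ 1; y = λ·(1 - 1) - 3 ≡ 14. → (1, 14)
5P: (1, 14) + (13, 2). λ = (2 - 14)/(13 - 1) ≡ 5/12 mod 17. 12⁻¹ ≡ 10 (mod 17) since 12·10 = 120 ≡ 1, so λ ≡ 16.
  x = λ² - 1 - 13 = 256 - 14 ≡ 4; y = λ·(1 - 4) - 14 ≡ 6. → (4, 6)
6P: (4, 6) + (13, 2). λ = (2 - 6)/(13 - 4) ≡ 13/9 mod 17. 9⁻¹ ≡ 2 (mod 17) since 9·2 = 18 ≡ 1, so λ ≡ 9.
  x = λ² - 4 - 13 = 81 - 17 ≡ 13; y = λ·(4 - 13) - 6 ≡ 15. → (13, 15)
7P: (13, 15) + (13, 2): same x and y₁ ≡ -y₂, so the sum is O.
7P = O, so the order is 7.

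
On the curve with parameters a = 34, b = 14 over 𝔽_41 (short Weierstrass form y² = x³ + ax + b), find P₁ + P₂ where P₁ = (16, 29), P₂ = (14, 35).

(20, 24)

(16, 29) + (14, 35). λ = (35 - 29)/(14 - 16) ≡ 6/39 mod 41. 39⁻¹ ≡ 20 (mod 41) since 39·20 = 780 ≡ 1, so λ ≡ 38.
  x = λ² - 16 - 14 = 1444 - 30 ≡ 20; y = λ·(16 - 20) - 29 ≡ 24. → (20, 24)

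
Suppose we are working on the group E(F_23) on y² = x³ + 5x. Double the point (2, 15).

tangent at (2, 15): λ = (3·2² + 5)/(2·15) ≡ 17/7. 7⁻¹ ≡ 10 (mod 23), so λ ≡ 17·10 ≡ 9.
  x = λ² - 2 - 2 = 81 - 4 ≡ 8; y = λ·(2 - 8) - 15 ≡ 0. → (8, 0)

(8, 0)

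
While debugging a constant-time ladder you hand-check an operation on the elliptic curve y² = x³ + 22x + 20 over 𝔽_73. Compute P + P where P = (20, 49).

tangent at (20, 49): λ = (3·20² + 22)/(2·49) ≡ 54/25. 25⁻¹ ≡ 38 (mod 73) since 25·38 = 950 ≡ 1, so λ ≡ 54·38 ≡ 8.
  x = λ² - 20 - 20 = 64 - 40 ≡ 24; y = λ·(20 - 24) - 49 ≡ 65. → (24, 65)

(24, 65)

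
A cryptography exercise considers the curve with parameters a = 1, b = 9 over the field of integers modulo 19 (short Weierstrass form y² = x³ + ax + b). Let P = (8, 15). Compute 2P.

(7, 6)

tangent at (8, 15): λ = (3·8² + 1)/(2·15) ≡ 3/11. 11⁻¹ ≡ 7 (mod 19), so λ ≡ 3·7 ≡ 2.
  x = λ² - 8 - 8 = 4 - 16 ≡ 7; y = λ·(8 - 7) - 15 ≡ 6. → (7, 6)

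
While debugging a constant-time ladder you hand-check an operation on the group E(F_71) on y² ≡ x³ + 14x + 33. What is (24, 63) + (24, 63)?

tangent at (24, 63): λ = (3·24² + 14)/(2·63) ≡ 38/55. 55⁻¹ ≡ 31 (mod 71) since 55·31 = 1705 ≡ 1, so λ ≡ 38·31 ≡ 42.
  x = λ² - 24 - 24 = 1764 - 48 ≡ 12; y = λ·(24 - 12) - 63 ≡ 15. → (12, 15)

(12, 15)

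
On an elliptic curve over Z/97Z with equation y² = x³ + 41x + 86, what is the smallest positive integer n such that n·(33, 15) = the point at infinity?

2P: tangent at (33, 15): λ = (3·33² + 41)/(2·15) ≡ 10/30. 30⁻¹ ≡ 55 (mod 97) since 30·55 = 1650 ≡ 1, so λ ≡ 10·55 ≡ 65.
  x = λ² - 33 - 33 = 4225 - 66 ≡ 85; y = λ·(33 - 85) - 15 ≡ 0. → (85, 0)
3P: (85, 0) + (33, 15). λ = (15 - 0)/(33 - 85) ≡ 15/45 mod 97. 45⁻¹ ≡ 69 (mod 97), so λ ≡ 65.
  x = λ² - 85 - 33 = 4225 - 118 ≡ 33; y = λ·(85 - 33) - 0 ≡ 82. → (33, 82)
4P: (33, 82) + (33, 15): same x and y₁ ≡ -y₂, so the sum is the point at infinity.
4P = the point at infinity, so the order is 4.

4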